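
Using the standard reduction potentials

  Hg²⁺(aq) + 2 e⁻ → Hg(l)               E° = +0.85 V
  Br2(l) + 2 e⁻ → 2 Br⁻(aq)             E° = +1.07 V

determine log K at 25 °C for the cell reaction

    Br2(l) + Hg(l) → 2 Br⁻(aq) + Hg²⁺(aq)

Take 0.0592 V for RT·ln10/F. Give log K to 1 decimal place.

The Br₂/Br⁻ couple is reduced (cathode); E°cell = +1.07 − (+0.85) = +0.22 V with n = 2.
At equilibrium E = 0, so log K = nE°cell / 0.0592 = (2)(+0.22) / 0.0592 = 7.4.

log K = 7.4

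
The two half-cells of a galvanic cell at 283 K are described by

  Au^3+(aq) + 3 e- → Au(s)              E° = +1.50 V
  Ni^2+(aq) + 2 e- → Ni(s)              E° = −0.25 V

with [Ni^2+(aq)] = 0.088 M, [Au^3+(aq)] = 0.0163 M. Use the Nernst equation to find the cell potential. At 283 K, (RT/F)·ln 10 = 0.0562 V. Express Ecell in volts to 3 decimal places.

+1.746 V

Au³⁺/Au is reduced (cathode, E° = +1.50 V) and Ni²⁺/Ni is oxidized (anode).
E°cell = E°cat − E°an = +1.50 − (−0.25) = +1.75 V; n = 6.
Balancing gives 2 Au^3+(aq) + 3 Ni(s) → 2 Au(s) + 3 Ni^2+(aq); hence Q = [Ni^2+(aq)]^3 / [Au^3+(aq)]^2 = 2.56 (log Q = 0.409).
Applying E = E° − (RT ln10/nF)·log Q gives +1.75 − (0.0562/6)(0.409) = +1.746 V.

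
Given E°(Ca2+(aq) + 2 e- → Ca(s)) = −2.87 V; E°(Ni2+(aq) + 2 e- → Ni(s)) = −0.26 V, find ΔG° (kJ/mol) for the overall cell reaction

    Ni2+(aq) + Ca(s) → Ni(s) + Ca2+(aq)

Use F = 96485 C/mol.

In the reaction as written Ni2+(aq) is reduced, so the Ni²⁺/Ni couple is the cathode and Ca²⁺/Ca is the anode.
E°cell = −0.26 − (−2.87) = +2.61 V; balancing electrons gives n = 2.
ΔG° = −nFE°cell = −(2)(96485)(+2.61) J/mol = −504 kJ/mol.

−504 kJ/mol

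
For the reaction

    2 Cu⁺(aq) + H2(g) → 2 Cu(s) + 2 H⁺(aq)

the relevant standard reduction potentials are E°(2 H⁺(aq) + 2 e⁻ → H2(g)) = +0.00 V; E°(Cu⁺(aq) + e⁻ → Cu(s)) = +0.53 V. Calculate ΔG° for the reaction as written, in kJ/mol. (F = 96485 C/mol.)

−102 kJ/mol

In the reaction as written Cu⁺(aq) is reduced, so the Cu⁺/Cu couple is the cathode and 2H⁺/H₂ is the anode.
E°cell = +0.53 − (+0.00) = +0.53 V; balancing electrons gives n = 2.
ΔG° = −nFE°cell = −(2)(96485)(+0.53) J/mol = −102 kJ/mol.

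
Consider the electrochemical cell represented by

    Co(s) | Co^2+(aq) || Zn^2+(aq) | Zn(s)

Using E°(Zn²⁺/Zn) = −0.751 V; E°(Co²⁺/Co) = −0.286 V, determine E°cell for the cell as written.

By convention the left-hand electrode in cell notation is the anode (oxidation) and the right-hand electrode is the cathode (reduction).
E°cell = E°(right) − E°(left) = −0.751 − (−0.286) = −0.465 V.
The negative sign shows that, as written, the cell would require an external voltage to drive the reaction.

−0.465 V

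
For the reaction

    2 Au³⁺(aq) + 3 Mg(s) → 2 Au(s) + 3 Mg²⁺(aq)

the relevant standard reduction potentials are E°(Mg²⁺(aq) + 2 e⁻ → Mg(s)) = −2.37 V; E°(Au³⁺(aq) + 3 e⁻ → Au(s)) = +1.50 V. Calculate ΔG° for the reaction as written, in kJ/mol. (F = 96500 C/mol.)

In the reaction as written Au³⁺(aq) is reduced, so the Au³⁺/Au couple is the cathode and Mg²⁺/Mg is the anode.
E°cell = +1.50 − (−2.37) = +3.87 V; balancing electrons gives n = 6.
ΔG° = −nFE°cell = −(6)(96500)(+3.87) J/mol = −2241 kJ/mol.

−2241 kJ/mol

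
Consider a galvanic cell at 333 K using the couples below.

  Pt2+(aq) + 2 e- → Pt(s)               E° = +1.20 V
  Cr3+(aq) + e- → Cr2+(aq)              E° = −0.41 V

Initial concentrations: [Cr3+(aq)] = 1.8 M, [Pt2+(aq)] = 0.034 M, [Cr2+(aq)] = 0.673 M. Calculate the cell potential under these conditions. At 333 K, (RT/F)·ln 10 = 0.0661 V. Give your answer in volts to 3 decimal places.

+1.533 V

The Pt²⁺/Pt couple has the more positive E°, so it is the cathode; Cr³⁺/Cr²⁺ is the anode.
E°cell = +1.20 − (−0.41) = +1.61 V, with n = 2 electrons transferred.
The balanced reaction is Pt2+(aq) + 2 Cr2+(aq) → Pt(s) + 2 Cr3+(aq), so Q = [Cr3+(aq)]^2 / ([Pt2+(aq)]·[Cr2+(aq)]^2) = 210 and log Q = 2.323.
By the Nernst equation, E = +1.61 − (0.0661/2)·(2.323) = +1.533 V.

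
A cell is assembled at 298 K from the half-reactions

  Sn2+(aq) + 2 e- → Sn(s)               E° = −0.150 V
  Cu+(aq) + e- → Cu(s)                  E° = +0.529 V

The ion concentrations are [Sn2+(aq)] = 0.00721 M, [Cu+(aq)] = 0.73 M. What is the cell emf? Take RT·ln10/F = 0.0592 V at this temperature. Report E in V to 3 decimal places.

+0.734 V

Since E°(Cu⁺/Cu) > E°(Sn²⁺/Sn), Cu⁺/Cu serves as the cathode.
E°cell = +0.529 − (−0.150) = +0.679 V, with n = 2 electrons transferred.
Balancing gives 2 Cu+(aq) + Sn(s) → 2 Cu(s) + Sn2+(aq); hence Q = [Sn2+(aq)] / [Cu+(aq)]^2 = 0.0135 (log Q = −1.869).
E = E° − (0.0592/n)·log Q = +0.679 − (0.0592/2)(−1.869) = +0.734 V.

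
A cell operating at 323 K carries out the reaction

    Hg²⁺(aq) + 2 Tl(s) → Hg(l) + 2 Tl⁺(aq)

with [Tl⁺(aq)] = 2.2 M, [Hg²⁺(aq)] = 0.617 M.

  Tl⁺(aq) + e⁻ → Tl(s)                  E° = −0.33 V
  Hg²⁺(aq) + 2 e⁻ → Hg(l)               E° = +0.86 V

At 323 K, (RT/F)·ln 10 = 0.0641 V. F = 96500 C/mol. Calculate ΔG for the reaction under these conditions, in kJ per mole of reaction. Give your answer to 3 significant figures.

−224 kJ/mol

The standard cell potential is +0.86 − (−0.33) = +1.19 V, with n = 2 electrons in the balanced equation.
Here Q = [Tl⁺(aq)]^2 / [Hg²⁺(aq)] = 7.84 (log Q = 0.895), giving E = +1.19 − (0.0641/2)·(0.895) = +1.1613 V.
Then ΔG = −nFE = −2 × 96500 × +1.1613 J/mol = −224 kJ/mol.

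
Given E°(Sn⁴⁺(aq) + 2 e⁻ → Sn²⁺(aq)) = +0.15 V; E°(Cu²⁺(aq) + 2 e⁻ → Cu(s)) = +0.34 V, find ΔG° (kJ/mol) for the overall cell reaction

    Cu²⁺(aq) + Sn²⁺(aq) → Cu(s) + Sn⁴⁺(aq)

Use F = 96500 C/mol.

−36.7 kJ/mol

In the reaction as written Cu²⁺(aq) is reduced, so the Cu²⁺/Cu couple is the cathode and Sn⁴⁺/Sn²⁺ is the anode.
E°cell = +0.34 − (+0.15) = +0.19 V; balancing electrons gives n = 2.
ΔG° = −nFE°cell = −(2)(96500)(+0.19) J/mol = −36.7 kJ/mol.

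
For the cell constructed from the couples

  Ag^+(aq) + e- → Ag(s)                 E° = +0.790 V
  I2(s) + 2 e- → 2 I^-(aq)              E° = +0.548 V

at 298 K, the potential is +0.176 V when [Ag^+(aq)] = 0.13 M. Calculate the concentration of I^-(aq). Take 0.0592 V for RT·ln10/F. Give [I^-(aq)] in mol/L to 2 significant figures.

0.59 M

With Ag⁺/Ag at the cathode and I₂/I⁻ at the anode, E°cell = +0.790 − (+0.548) = +0.242 V (n = 2).
Rearranging E = E° − (0.0592/n)·log Q gives log Q = 2(+0.242 − (+0.176))/0.0592 = 2.230.
For 2 Ag^+(aq) + 2 I^-(aq) → 2 Ag(s) + I2(s), the reaction quotient is Q = 1 / ([Ag^+(aq)]^2·[I^-(aq)]^2).
Isolating [I^-(aq)] in Q = 10^{2.230} yields log [I^-(aq)] = −0.229, i.e. 0.59 M.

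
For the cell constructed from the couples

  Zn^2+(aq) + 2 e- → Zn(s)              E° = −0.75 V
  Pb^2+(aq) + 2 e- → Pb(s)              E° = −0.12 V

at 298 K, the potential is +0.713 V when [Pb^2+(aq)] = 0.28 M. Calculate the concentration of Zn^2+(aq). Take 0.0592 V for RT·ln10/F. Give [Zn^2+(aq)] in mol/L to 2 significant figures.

0.00044 M

The Pb²⁺/Pb couple has the larger reduction potential, so it is the cathode: E°cell = −0.12 − (−0.75) = +0.63 V and n = 2.
From the Nernst equation, log Q = n(E° − E)/0.0592 = 2·(+0.63 − (+0.713))/0.0592 = −2.804.
The balanced reaction is Pb^2+(aq) + Zn(s) → Pb(s) + Zn^2+(aq), so Q = [Zn^2+(aq)] / [Pb^2+(aq)].
Solving for the unknown gives log [Zn^2+(aq)] = −3.357, so [Zn^2+(aq)] ≈ 0.00044 M.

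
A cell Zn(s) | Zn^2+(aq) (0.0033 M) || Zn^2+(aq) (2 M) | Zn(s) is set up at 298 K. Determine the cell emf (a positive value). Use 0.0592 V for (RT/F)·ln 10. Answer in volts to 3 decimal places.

0.082 V

For a concentration cell E°cell = 0, since both electrodes use the same couple.
The compartment with the higher Zn^2+(aq) concentration (2 M) acts as the cathode; ions are reduced there and produced at the dilute (0.0033 M) anode.
With n = 2, Ecell = −(0.0592/2)·log([dilute]/[conc]) = −(0.0592/2)·log(0.0033/2) = +0.082 V.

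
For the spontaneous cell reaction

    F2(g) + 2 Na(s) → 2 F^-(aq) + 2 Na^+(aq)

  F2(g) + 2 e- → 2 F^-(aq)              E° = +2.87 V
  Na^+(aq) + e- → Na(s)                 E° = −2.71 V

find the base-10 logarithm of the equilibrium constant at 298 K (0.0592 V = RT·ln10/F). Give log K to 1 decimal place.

The F₂/F⁻ couple is reduced (cathode); E°cell = +2.87 − (−2.71) = +5.58 V with n = 2.
At equilibrium E = 0, so log K = nE°cell / 0.0592 = (2)(+5.58) / 0.0592 = 188.5.

log K = 188.5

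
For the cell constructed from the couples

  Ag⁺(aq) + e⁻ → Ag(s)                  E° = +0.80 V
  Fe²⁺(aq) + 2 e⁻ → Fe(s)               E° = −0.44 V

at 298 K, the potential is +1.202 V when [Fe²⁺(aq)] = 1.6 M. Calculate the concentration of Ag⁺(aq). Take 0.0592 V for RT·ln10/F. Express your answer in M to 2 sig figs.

0.29 M

With Ag⁺/Ag at the cathode and Fe²⁺/Fe at the anode, E°cell = +0.80 − (−0.44) = +1.24 V (n = 2).
From the Nernst equation, log Q = n(E° − E)/0.0592 = 2·(+1.24 − (+1.202))/0.0592 = 1.284.
For 2 Ag⁺(aq) + Fe(s) → 2 Ag(s) + Fe²⁺(aq), the reaction quotient is Q = [Fe²⁺(aq)] / [Ag⁺(aq)]^2.
Substituting the known concentrations and solving, log [Ag⁺(aq)] = −0.540 and [Ag⁺(aq)] = 0.29 M.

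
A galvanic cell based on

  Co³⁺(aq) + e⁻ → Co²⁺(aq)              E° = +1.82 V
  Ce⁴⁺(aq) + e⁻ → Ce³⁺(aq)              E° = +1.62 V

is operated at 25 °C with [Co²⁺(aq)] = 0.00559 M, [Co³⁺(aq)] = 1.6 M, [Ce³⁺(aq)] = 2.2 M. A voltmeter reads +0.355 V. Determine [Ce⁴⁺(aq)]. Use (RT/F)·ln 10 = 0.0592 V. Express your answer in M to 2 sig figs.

Co³⁺/Co²⁺ is the cathode (higher E°); E°cell = +1.82 − (+1.62) = +0.20 V with n = 1.
Rearranging E = E° − (0.0592/n)·log Q gives log Q = 1(+0.20 − (+0.355))/0.0592 = −2.618.
For Co³⁺(aq) + Ce³⁺(aq) → Co²⁺(aq) + Ce⁴⁺(aq), the reaction quotient is Q = ([Co²⁺(aq)]·[Ce⁴⁺(aq)]) / ([Co³⁺(aq)]·[Ce³⁺(aq)]).
Solving for the unknown gives log [Ce⁴⁺(aq)] = 0.181, so [Ce⁴⁺(aq)] ≈ 1.5 M.

1.5 M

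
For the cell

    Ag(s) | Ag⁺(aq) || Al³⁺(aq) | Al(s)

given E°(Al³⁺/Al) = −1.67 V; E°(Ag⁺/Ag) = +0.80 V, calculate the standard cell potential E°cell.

By convention the left-hand electrode in cell notation is the anode (oxidation) and the right-hand electrode is the cathode (reduction).
E°cell = E°(right) − E°(left) = −1.67 − (+0.80) = −2.47 V.
The negative sign shows that, as written, the cell would require an external voltage to drive the reaction.

−2.47 V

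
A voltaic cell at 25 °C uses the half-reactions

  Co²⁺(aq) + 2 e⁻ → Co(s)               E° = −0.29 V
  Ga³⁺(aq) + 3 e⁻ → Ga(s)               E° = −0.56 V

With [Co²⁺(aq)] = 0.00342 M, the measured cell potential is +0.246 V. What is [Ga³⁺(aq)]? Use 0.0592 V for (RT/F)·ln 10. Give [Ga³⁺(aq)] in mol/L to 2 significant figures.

Co²⁺/Co is the cathode (higher E°); E°cell = −0.29 − (−0.56) = +0.27 V with n = 6.
From the Nernst equation, log Q = n(E° − E)/0.0592 = 6·(+0.27 − (+0.246))/0.0592 = 2.432.
For 3 Co²⁺(aq) + 2 Ga(s) → 3 Co(s) + 2 Ga³⁺(aq), the reaction quotient is Q = [Ga³⁺(aq)]^2 / [Co²⁺(aq)]^3.
Substituting the known concentrations and solving, log [Ga³⁺(aq)] = −2.483 and [Ga³⁺(aq)] = 0.0033 M.

0.0033 M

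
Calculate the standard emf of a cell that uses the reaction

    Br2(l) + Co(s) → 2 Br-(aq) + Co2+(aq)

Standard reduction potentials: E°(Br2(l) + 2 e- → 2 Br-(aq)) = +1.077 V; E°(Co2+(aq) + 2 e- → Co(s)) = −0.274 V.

In the reaction as written, Br2(l) is reduced (cathode) and Co2+(aq) is produced by oxidation at the anode.
E°cell = E°(cathode) − E°(anode) = +1.077 − (−0.274) = +1.351 V.
The positive value indicates the reaction is spontaneous as written.

+1.351 V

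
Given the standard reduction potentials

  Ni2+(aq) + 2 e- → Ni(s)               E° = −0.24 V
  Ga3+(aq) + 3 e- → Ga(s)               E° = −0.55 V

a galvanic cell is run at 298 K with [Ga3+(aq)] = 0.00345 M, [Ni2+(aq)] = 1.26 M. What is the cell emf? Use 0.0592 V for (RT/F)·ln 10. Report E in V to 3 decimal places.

Ni²⁺/Ni is reduced (cathode, E° = −0.24 V) and Ga³⁺/Ga is oxidized (anode).
The standard potential is −0.24 − (−0.55) = +0.31 V and the balanced reaction transfers n = 6 electrons.
Balancing gives 3 Ni2+(aq) + 2 Ga(s) → 3 Ni(s) + 2 Ga3+(aq); hence Q = [Ga3+(aq)]^2 / [Ni2+(aq)]^3 = 5.95×10^−6 (log Q = −5.225).
By the Nernst equation, E = +0.31 − (0.0592/6)·(−5.225) = +0.362 V.

+0.362 V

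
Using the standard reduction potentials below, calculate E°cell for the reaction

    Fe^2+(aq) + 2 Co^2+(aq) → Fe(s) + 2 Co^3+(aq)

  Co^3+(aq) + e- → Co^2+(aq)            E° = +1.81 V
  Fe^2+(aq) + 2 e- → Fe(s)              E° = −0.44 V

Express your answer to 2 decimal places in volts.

Fe^2+(aq) gains electrons, so the Fe²⁺/Fe couple is the cathode; the Co³⁺/Co²⁺ couple is the anode.
E°cell = E°(cathode) − E°(anode) = −0.44 − (+1.81) = −2.25 V.
The negative E°cell means the reaction is non-spontaneous in the direction written.

−2.25 V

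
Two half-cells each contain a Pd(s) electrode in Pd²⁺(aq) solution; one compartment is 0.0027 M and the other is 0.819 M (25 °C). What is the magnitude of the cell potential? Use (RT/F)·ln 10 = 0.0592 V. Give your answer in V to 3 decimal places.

0.073 V

For a concentration cell E°cell = 0, since both electrodes use the same couple.
The compartment with the higher Pd²⁺(aq) concentration (0.819 M) acts as the cathode; ions are reduced there and produced at the dilute (0.0027 M) anode.
With n = 2, Ecell = −(0.0592/2)·log([dilute]/[conc]) = −(0.0592/2)·log(0.0027/0.819) = +0.073 V.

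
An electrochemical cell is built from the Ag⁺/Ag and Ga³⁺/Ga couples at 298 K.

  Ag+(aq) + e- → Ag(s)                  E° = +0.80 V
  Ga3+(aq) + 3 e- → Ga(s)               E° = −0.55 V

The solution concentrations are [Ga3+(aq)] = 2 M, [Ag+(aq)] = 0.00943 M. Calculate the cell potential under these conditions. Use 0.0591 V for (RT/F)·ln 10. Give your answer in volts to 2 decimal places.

The Ag⁺/Ag couple has the more positive E°, so it is the cathode; Ga³⁺/Ga is the anode.
E°cell = +0.80 − (−0.55) = +1.35 V, with n = 3 electrons transferred.
The balanced reaction is 3 Ag+(aq) + Ga(s) → 3 Ag(s) + Ga3+(aq), so Q = [Ga3+(aq)] / [Ag+(aq)]^3 = 2.39×10^6 and log Q = 6.377.
E = E° − (0.0591/n)·log Q = +1.35 − (0.0591/3)(6.377) = +1.22 V.

+1.22 V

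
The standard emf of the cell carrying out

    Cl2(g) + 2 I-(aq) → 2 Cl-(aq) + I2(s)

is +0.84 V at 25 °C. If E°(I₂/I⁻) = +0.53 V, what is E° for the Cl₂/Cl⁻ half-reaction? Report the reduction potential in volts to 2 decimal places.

In the reaction as written the Cl₂/Cl⁻ couple is reduced (cathode) and I₂/I⁻ is oxidized (anode), so E°cell = E°(Cl₂/Cl⁻) − E°(I₂/I⁻).
E°(Cl₂/Cl⁻) = E°cell + E°(anode) = +0.84 + (+0.53) = +1.37 V.

+1.37 V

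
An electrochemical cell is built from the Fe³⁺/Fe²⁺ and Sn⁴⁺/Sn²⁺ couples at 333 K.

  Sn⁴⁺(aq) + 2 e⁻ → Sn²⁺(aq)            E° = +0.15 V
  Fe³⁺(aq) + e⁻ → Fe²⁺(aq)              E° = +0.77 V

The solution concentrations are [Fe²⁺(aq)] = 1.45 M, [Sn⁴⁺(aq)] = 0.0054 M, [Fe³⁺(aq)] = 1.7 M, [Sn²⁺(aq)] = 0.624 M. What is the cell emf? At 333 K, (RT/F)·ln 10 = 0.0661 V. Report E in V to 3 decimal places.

+0.693 V

Fe³⁺/Fe²⁺ is reduced (cathode, E° = +0.77 V) and Sn⁴⁺/Sn²⁺ is oxidized (anode).
E°cell = +0.77 − (+0.15) = +0.62 V, with n = 2 electrons transferred.
The balanced reaction is 2 Fe³⁺(aq) + Sn²⁺(aq) → 2 Fe²⁺(aq) + Sn⁴⁺(aq), so Q = ([Fe²⁺(aq)]^2·[Sn⁴⁺(aq)]) / ([Fe³⁺(aq)]^2·[Sn²⁺(aq)]) = 0.0063 and log Q = −2.201.
E = E° − (0.0661/n)·log Q = +0.62 − (0.0661/2)(−2.201) = +0.693 V.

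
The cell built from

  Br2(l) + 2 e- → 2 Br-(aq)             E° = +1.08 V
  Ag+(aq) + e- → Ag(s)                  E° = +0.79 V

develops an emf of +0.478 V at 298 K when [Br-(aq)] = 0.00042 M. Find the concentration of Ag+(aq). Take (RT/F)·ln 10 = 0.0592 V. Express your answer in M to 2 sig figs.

1.6 M

The Br₂/Br⁻ couple has the larger reduction potential, so it is the cathode: E°cell = +1.08 − (+0.79) = +0.29 V and n = 2.
From the Nernst equation, log Q = n(E° − E)/0.0592 = 2·(+0.29 − (+0.478))/0.0592 = −6.351.
The balanced reaction is Br2(l) + 2 Ag(s) → 2 Br-(aq) + 2 Ag+(aq), so Q = [Br-(aq)]^2·[Ag+(aq)]^2.
Solving for the unknown gives log [Ag+(aq)] = 0.201, so [Ag+(aq)] ≈ 1.6 M.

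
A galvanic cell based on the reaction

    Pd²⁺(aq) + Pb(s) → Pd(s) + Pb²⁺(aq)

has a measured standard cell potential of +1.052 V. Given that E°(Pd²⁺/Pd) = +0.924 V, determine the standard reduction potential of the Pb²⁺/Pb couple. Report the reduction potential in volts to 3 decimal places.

In the reaction as written the Pd²⁺/Pd couple is reduced (cathode) and Pb²⁺/Pb is oxidized (anode), so E°cell = E°(Pd²⁺/Pd) − E°(Pb²⁺/Pb).
E°(Pb²⁺/Pb) = E°(cathode) − E°cell = +0.924 − (+1.052) = −0.128 V.

−0.128 V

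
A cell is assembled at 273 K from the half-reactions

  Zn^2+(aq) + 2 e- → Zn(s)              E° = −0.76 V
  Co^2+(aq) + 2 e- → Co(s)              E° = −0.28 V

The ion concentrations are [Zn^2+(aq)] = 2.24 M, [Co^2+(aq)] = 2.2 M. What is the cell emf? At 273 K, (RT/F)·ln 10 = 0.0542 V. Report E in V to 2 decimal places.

Since E°(Co²⁺/Co) > E°(Zn²⁺/Zn), Co²⁺/Co serves as the cathode.
E°cell = −0.28 − (−0.76) = +0.48 V, with n = 2 electrons transferred.
For the overall reaction Co^2+(aq) + Zn(s) → Co(s) + Zn^2+(aq), Q = [Zn^2+(aq)] / [Co^2+(aq)] = 1.02, giving log Q = 0.008.
By the Nernst equation, E = +0.48 − (0.0542/2)·(0.008) = +0.48 V.

+0.48 V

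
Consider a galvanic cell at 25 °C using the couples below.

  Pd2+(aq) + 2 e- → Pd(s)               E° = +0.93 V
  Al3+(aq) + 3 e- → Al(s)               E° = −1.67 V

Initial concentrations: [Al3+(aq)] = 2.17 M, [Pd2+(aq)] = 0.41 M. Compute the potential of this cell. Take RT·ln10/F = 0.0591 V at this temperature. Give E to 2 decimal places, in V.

+2.58 V

The Pd²⁺/Pd couple has the more positive E°, so it is the cathode; Al³⁺/Al is the anode.
The standard potential is +0.93 − (−1.67) = +2.60 V and the balanced reaction transfers n = 6 electrons.
The balanced reaction is 3 Pd2+(aq) + 2 Al(s) → 3 Pd(s) + 2 Al3+(aq), so Q = [Al3+(aq)]^2 / [Pd2+(aq)]^3 = 68.3 and log Q = 1.835.
Applying E = E° − (RT ln10/nF)·log Q gives +2.60 − (0.0591/6)(1.835) = +2.58 V.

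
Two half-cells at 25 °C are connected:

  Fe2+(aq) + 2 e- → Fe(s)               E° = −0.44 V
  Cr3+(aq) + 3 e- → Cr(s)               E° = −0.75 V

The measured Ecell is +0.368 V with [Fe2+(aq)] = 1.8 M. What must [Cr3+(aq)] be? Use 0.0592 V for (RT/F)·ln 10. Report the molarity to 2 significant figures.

0.0028 M

Fe²⁺/Fe is the cathode (higher E°); E°cell = −0.44 − (−0.75) = +0.31 V with n = 6.
Since E = E° − (0.0592/n)·log Q, log Q = n(E° − E)/0.0592 = −5.878.
For 3 Fe2+(aq) + 2 Cr(s) → 3 Fe(s) + 2 Cr3+(aq), the reaction quotient is Q = [Cr3+(aq)]^2 / [Fe2+(aq)]^3.
Substituting the known concentrations and solving, log [Cr3+(aq)] = −2.556 and [Cr3+(aq)] = 0.0028 M.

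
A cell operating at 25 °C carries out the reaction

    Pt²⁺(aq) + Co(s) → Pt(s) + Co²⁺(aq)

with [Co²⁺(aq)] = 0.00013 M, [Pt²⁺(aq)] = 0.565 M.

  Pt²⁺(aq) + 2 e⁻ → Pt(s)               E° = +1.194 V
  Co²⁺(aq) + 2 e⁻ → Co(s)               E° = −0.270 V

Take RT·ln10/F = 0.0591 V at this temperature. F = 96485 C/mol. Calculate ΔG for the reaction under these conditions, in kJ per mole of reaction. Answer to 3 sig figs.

−303 kJ/mol

With Pt²⁺/Pt reduced at the cathode, E°cell = +1.194 − (−0.270) = +1.464 V and n = 2.
Q = [Co²⁺(aq)] / [Pt²⁺(aq)] = 0.00023, so log Q = −3.638 and E = +1.464 − (0.0591/2)(−3.638) = +1.5715 V.
ΔG = −nFE = −(2)(96485)(+1.5715) J/mol = −303 kJ/mol.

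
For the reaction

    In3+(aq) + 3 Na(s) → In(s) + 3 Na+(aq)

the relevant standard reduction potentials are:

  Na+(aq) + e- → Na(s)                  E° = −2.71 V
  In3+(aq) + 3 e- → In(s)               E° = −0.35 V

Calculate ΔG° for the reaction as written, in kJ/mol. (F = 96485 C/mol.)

In the reaction as written In3+(aq) is reduced, so the In³⁺/In couple is the cathode and Na⁺/Na is the anode.
E°cell = −0.35 − (−2.71) = +2.36 V; balancing electrons gives n = 3.
ΔG° = −nFE°cell = −(3)(96485)(+2.36) J/mol = −683 kJ/mol.

−683 kJ/mol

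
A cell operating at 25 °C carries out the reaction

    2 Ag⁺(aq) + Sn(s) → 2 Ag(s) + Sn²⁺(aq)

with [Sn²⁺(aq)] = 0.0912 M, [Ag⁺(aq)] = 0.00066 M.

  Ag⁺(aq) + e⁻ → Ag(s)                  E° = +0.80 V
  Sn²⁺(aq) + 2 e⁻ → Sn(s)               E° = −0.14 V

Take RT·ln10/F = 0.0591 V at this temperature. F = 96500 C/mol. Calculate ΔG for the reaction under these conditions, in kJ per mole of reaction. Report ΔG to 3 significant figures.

−151 kJ/mol

With Ag⁺/Ag reduced at the cathode, E°cell = +0.80 − (−0.14) = +0.94 V and n = 2.
Here Q = [Sn²⁺(aq)] / [Ag⁺(aq)]^2 = 2.09×10^5 (log Q = 5.321), giving E = +0.94 − (0.0591/2)·(5.321) = +0.7828 V.
Finally ΔG = −nFE = −(2)(96500 C/mol)(+0.7828 V) = −151 kJ/mol.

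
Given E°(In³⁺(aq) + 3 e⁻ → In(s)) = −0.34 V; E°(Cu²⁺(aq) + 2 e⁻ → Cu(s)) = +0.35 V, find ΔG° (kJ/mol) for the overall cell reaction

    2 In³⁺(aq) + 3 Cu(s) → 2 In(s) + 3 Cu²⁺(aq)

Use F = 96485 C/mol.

In the reaction as written In³⁺(aq) is reduced, so the In³⁺/In couple is the cathode and Cu²⁺/Cu is the anode.
E°cell = −0.34 − (+0.35) = −0.69 V; balancing electrons gives n = 6.
ΔG° = −nFE°cell = −(6)(96485)(−0.69) J/mol = +399 kJ/mol.

+399 kJ/mol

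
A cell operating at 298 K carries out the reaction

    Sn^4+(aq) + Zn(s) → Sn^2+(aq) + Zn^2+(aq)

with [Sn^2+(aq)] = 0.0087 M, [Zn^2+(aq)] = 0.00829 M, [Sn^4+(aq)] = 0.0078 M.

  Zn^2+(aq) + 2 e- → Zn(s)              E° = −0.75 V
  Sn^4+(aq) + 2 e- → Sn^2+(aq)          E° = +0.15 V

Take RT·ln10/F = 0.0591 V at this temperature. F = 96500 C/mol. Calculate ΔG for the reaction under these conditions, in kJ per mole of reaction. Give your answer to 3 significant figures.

With Sn⁴⁺/Sn²⁺ reduced at the cathode, E°cell = +0.15 − (−0.75) = +0.90 V and n = 2.
The reaction quotient is ([Sn^2+(aq)]·[Zn^2+(aq)]) / [Sn^4+(aq)] = 0.00925; by Nernst, E = +0.90 − (0.0591/2)(−2.034) = +0.9601 V.
Finally ΔG = −nFE = −(2)(96500 C/mol)(+0.9601 V) = −185 kJ/mol.

−185 kJ/mol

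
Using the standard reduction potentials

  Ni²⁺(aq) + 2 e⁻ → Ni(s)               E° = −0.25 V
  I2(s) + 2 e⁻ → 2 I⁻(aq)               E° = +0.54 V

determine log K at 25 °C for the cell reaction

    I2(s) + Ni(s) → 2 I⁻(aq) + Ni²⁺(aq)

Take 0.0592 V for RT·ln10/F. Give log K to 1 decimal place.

The I₂/I⁻ couple is reduced (cathode); E°cell = +0.54 − (−0.25) = +0.79 V with n = 2.
At equilibrium E = 0, so log K = nE°cell / 0.0592 = (2)(+0.79) / 0.0592 = 26.7.

log K = 26.7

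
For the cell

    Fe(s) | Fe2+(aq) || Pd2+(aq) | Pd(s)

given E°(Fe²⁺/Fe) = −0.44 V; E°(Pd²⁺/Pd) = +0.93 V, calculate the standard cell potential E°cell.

+1.37 V

By convention the left-hand electrode in cell notation is the anode (oxidation) and the right-hand electrode is the cathode (reduction).
E°cell = E°(right) − E°(left) = +0.93 − (−0.44) = +1.37 V.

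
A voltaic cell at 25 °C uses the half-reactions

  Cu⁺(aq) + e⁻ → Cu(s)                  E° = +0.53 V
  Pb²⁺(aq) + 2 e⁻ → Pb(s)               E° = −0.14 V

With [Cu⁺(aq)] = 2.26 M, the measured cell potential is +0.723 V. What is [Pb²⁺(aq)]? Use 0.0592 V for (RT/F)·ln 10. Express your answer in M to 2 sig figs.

0.083 M

Cu⁺/Cu is the cathode (higher E°); E°cell = +0.53 − (−0.14) = +0.67 V with n = 2.
Since E = E° − (0.0592/n)·log Q, log Q = n(E° − E)/0.0592 = −1.791.
The balanced reaction is 2 Cu⁺(aq) + Pb(s) → 2 Cu(s) + Pb²⁺(aq), so Q = [Pb²⁺(aq)] / [Cu⁺(aq)]^2.
Solving for the unknown gives log [Pb²⁺(aq)] = −1.083, so [Pb²⁺(aq)] ≈ 0.083 M.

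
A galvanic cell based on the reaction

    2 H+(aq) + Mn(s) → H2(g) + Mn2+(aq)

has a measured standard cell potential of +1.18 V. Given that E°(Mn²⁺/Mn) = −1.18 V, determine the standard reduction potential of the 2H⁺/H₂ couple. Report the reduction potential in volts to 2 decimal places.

+0.00 V

In the reaction as written the 2H⁺/H₂ couple is reduced (cathode) and Mn²⁺/Mn is oxidized (anode), so E°cell = E°(2H⁺/H₂) − E°(Mn²⁺/Mn).
E°(2H⁺/H₂) = E°cell + E°(anode) = +1.18 + (−1.18) = +0.00 V.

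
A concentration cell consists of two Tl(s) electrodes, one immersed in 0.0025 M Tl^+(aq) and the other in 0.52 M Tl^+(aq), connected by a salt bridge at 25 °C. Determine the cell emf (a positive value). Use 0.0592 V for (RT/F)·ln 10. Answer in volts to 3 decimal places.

0.137 V

For a concentration cell E°cell = 0, since both electrodes use the same couple.
The compartment with the higher Tl^+(aq) concentration (0.52 M) acts as the cathode; ions are reduced there and produced at the dilute (0.0025 M) anode.
With n = 1, Ecell = −(0.0592/1)·log([dilute]/[conc]) = −(0.0592/1)·log(0.0025/0.52) = +0.137 V.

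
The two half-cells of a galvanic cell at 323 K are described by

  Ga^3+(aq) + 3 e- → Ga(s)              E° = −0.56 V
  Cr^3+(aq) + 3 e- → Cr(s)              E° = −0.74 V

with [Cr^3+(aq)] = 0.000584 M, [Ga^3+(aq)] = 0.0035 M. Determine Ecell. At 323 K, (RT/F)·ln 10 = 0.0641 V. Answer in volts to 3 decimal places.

Since E°(Ga³⁺/Ga) > E°(Cr³⁺/Cr), Ga³⁺/Ga serves as the cathode.
E°cell = −0.56 − (−0.74) = +0.18 V, with n = 3 electrons transferred.
Balancing gives Ga^3+(aq) + Cr(s) → Ga(s) + Cr^3+(aq); hence Q = [Cr^3+(aq)] / [Ga^3+(aq)] = 0.167 (log Q = −0.778).
Applying E = E° − (RT ln10/nF)·log Q gives +0.18 − (0.0641/3)(−0.778) = +0.197 V.

+0.197 V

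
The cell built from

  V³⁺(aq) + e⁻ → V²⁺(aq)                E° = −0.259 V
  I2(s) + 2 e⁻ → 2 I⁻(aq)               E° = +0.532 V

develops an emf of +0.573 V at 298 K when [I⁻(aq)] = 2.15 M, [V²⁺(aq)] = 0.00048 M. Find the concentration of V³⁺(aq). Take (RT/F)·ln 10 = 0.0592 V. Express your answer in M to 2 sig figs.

The I₂/I⁻ couple has the larger reduction potential, so it is the cathode: E°cell = +0.532 − (−0.259) = +0.791 V and n = 2.
From the Nernst equation, log Q = n(E° − E)/0.0592 = 2·(+0.791 − (+0.573))/0.0592 = 7.365.
The balanced reaction is I2(s) + 2 V²⁺(aq) → 2 I⁻(aq) + 2 V³⁺(aq), so Q = ([I⁻(aq)]^2·[V³⁺(aq)]^2) / [V²⁺(aq)]^2.
Solving for the unknown gives log [V³⁺(aq)] = 0.031, so [V³⁺(aq)] ≈ 1.1 M.

1.1 M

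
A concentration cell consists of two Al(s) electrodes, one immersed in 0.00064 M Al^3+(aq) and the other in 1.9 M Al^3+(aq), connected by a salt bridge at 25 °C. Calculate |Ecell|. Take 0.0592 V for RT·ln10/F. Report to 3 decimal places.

0.069 V

For a concentration cell E°cell = 0, since both electrodes use the same couple.
The compartment with the higher Al^3+(aq) concentration (1.9 M) acts as the cathode; ions are reduced there and produced at the dilute (0.00064 M) anode.
With n = 3, Ecell = −(0.0592/3)·log([dilute]/[conc]) = −(0.0592/3)·log(0.00064/1.9) = +0.069 V.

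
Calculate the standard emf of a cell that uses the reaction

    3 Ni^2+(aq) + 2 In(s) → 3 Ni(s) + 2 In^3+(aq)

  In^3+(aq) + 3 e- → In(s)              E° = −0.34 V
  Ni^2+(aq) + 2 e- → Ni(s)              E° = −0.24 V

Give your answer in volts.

+0.10 V

In the reaction as written, Ni^2+(aq) is reduced (cathode) and In^3+(aq) is produced by oxidation at the anode.
E°cell = E°(cathode) − E°(anode) = −0.24 − (−0.34) = +0.10 V.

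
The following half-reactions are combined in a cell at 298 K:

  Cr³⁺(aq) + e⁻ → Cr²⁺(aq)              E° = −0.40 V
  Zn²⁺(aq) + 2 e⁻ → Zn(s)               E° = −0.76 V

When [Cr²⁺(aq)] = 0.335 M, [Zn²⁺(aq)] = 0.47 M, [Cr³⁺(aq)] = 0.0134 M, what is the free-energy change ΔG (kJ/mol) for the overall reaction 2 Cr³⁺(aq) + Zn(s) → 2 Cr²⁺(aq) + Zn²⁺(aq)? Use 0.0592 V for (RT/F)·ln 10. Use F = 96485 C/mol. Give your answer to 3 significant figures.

E°cell = −0.40 − (−0.76) = +0.36 V; the balanced reaction transfers n = 2 electrons.
Q = ([Cr²⁺(aq)]^2·[Zn²⁺(aq)]) / [Cr³⁺(aq)]^2 = 294, so log Q = 2.468 and E = +0.36 − (0.0592/2)(2.468) = +0.2869 V.
Finally ΔG = −nFE = −(2)(96485 C/mol)(+0.2869 V) = −55.4 kJ/mol.

−55.4 kJ/mol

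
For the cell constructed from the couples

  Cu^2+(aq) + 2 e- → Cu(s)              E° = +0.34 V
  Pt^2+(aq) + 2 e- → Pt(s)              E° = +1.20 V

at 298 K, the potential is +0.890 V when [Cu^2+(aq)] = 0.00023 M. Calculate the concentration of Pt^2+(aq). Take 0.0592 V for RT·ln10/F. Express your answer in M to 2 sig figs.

0.0024 M

With Pt²⁺/Pt at the cathode and Cu²⁺/Cu at the anode, E°cell = +1.20 − (+0.34) = +0.86 V (n = 2).
Rearranging E = E° − (0.0592/n)·log Q gives log Q = 2(+0.86 − (+0.890))/0.0592 = −1.014.
The balanced reaction is Pt^2+(aq) + Cu(s) → Pt(s) + Cu^2+(aq), so Q = [Cu^2+(aq)] / [Pt^2+(aq)].
Isolating [Pt^2+(aq)] in Q = 10^{−1.014} yields log [Pt^2+(aq)] = −2.624, i.e. 0.0024 M.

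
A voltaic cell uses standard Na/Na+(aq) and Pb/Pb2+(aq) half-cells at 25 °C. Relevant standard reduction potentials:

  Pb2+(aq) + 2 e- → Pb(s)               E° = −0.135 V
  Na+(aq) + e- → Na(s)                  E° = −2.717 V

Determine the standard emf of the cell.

The Pb²⁺/Pb couple has the higher E°, so Pb ion is reduced (cathode) and Na is oxidized (anode).
E°cell = E°(cathode) − E°(anode) = −0.135 − (−2.717) = +2.582 V.

+2.582 V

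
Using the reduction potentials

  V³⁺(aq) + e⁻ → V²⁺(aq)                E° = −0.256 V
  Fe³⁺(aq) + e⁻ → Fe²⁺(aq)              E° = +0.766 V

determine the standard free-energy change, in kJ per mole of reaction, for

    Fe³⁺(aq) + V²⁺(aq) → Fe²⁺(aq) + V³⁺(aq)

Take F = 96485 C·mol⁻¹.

−98.6 kJ/mol

In the reaction as written Fe³⁺(aq) is reduced, so the Fe³⁺/Fe²⁺ couple is the cathode and V³⁺/V²⁺ is the anode.
E°cell = +0.766 − (−0.256) = +1.022 V; balancing electrons gives n = 1.
ΔG° = −nFE°cell = −(1)(96485)(+1.022) J/mol = −98.6 kJ/mol.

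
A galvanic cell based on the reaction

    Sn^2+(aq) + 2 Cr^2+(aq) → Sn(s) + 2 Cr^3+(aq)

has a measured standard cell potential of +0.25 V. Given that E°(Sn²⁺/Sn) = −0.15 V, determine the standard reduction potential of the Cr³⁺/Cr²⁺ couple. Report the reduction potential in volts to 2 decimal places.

−0.40 V

In the reaction as written the Sn²⁺/Sn couple is reduced (cathode) and Cr³⁺/Cr²⁺ is oxidized (anode), so E°cell = E°(Sn²⁺/Sn) − E°(Cr³⁺/Cr²⁺).
E°(Cr³⁺/Cr²⁺) = E°(cathode) − E°cell = −0.15 − (+0.25) = −0.40 V.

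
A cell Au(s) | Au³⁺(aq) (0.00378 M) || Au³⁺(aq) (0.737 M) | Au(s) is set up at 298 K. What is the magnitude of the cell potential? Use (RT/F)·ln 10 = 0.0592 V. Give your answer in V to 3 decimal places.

For a concentration cell E°cell = 0, since both electrodes use the same couple.
The compartment with the higher Au³⁺(aq) concentration (0.737 M) acts as the cathode; ions are reduced there and produced at the dilute (0.00378 M) anode.
With n = 3, Ecell = −(0.0592/3)·log([dilute]/[conc]) = −(0.0592/3)·log(0.00378/0.737) = +0.045 V.

0.045 V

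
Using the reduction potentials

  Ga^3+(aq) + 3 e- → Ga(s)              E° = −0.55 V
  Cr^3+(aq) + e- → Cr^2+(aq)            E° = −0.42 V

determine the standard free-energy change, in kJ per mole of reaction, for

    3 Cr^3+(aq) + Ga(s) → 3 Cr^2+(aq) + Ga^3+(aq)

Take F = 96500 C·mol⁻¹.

−37.6 kJ/mol

In the reaction as written Cr^3+(aq) is reduced, so the Cr³⁺/Cr²⁺ couple is the cathode and Ga³⁺/Ga is the anode.
E°cell = −0.42 − (−0.55) = +0.13 V; balancing electrons gives n = 3.
ΔG° = −nFE°cell = −(3)(96500)(+0.13) J/mol = −37.6 kJ/mol.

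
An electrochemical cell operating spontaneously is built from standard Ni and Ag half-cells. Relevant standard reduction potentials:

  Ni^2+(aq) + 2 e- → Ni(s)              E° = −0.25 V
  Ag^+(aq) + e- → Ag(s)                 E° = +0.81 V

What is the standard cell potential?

Of the two couples in this cell, the one with the more positive reduction potential is reduced at the cathode: here that is Ag⁺/Ag (+0.81 V); Ni²⁺/Ni (−0.25 V) is the anode.
E°cell = E°(cathode) − E°(anode) = +0.81 − (−0.25) = +1.06 V.

+1.06 V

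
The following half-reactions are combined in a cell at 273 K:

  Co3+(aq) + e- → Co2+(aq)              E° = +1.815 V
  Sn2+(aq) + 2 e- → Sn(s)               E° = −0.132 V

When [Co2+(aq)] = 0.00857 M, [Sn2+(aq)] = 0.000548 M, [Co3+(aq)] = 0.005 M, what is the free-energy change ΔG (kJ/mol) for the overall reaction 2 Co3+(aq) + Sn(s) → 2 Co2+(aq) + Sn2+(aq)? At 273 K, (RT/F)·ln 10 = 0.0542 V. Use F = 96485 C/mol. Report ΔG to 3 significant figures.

With Co³⁺/Co²⁺ reduced at the cathode, E°cell = +1.815 − (−0.132) = +1.947 V and n = 2.
The reaction quotient is ([Co2+(aq)]^2·[Sn2+(aq)]) / [Co3+(aq)]^2 = 0.00161; by Nernst, E = +1.947 − (0.0542/2)(−2.793) = +2.0227 V.
Finally ΔG = −nFE = −(2)(96485 C/mol)(+2.0227 V) = −390 kJ/mol.

−390 kJ/mol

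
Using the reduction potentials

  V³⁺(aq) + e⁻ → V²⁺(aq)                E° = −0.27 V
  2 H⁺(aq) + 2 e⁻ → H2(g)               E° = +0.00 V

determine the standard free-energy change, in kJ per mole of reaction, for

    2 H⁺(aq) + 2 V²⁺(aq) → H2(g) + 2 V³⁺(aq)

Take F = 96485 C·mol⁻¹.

In the reaction as written H⁺(aq) is reduced, so the 2H⁺/H₂ couple is the cathode and V³⁺/V²⁺ is the anode.
E°cell = +0.00 − (−0.27) = +0.27 V; balancing electrons gives n = 2.
ΔG° = −nFE°cell = −(2)(96485)(+0.27) J/mol = −52.1 kJ/mol.

−52.1 kJ/mol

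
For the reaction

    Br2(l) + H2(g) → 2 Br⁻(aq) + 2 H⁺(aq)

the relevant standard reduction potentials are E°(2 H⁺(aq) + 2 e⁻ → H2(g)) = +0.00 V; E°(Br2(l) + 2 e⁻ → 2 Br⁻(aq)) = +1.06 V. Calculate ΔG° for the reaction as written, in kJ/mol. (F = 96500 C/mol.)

In the reaction as written Br2(l) is reduced, so the Br₂/Br⁻ couple is the cathode and 2H⁺/H₂ is the anode.
E°cell = +1.06 − (+0.00) = +1.06 V; balancing electrons gives n = 2.
ΔG° = −nFE°cell = −(2)(96500)(+1.06) J/mol = −205 kJ/mol.

−205 kJ/mol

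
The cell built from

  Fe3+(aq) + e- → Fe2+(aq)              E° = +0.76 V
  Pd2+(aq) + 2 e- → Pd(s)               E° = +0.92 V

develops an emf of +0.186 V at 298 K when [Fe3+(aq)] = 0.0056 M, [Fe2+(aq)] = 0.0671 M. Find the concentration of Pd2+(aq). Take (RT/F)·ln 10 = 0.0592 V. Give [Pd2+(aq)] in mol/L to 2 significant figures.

0.053 M

With Pd²⁺/Pd at the cathode and Fe³⁺/Fe²⁺ at the anode, E°cell = +0.92 − (+0.76) = +0.16 V (n = 2).
Since E = E° − (0.0592/n)·log Q, log Q = n(E° − E)/0.0592 = −0.878.
For Pd2+(aq) + 2 Fe2+(aq) → Pd(s) + 2 Fe3+(aq), the reaction quotient is Q = [Fe3+(aq)]^2 / ([Pd2+(aq)]·[Fe2+(aq)]^2).
Substituting the known concentrations and solving, log [Pd2+(aq)] = −1.279 and [Pd2+(aq)] = 0.053 M.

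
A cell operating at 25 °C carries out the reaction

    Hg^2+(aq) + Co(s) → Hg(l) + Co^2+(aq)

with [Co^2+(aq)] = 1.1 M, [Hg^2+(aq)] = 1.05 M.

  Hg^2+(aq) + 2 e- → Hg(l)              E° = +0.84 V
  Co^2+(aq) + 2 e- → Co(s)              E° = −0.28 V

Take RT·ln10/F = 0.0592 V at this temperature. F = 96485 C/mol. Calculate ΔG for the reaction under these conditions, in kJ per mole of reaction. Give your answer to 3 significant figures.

−216 kJ/mol

With Hg²⁺/Hg reduced at the cathode, E°cell = +0.84 − (−0.28) = +1.12 V and n = 2.
The reaction quotient is [Co^2+(aq)] / [Hg^2+(aq)] = 1.05; by Nernst, E = +1.12 − (0.0592/2)(0.020) = +1.1194 V.
ΔG = −nFE = −(2)(96485)(+1.1194) J/mol = −216 kJ/mol.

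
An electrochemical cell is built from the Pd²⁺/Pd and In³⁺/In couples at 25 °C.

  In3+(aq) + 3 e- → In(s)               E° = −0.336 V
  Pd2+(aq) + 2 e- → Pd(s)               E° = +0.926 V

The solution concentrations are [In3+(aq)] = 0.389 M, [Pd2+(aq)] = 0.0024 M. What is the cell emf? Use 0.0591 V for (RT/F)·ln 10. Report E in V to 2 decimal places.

+1.19 V

Pd²⁺/Pd is reduced (cathode, E° = +0.926 V) and In³⁺/In is oxidized (anode).
The standard potential is +0.926 − (−0.336) = +1.262 V and the balanced reaction transfers n = 6 electrons.
The balanced reaction is 3 Pd2+(aq) + 2 In(s) → 3 Pd(s) + 2 In3+(aq), so Q = [In3+(aq)]^2 / [Pd2+(aq)]^3 = 1.09×10^7 and log Q = 7.039.
By the Nernst equation, E = +1.262 − (0.0591/6)·(7.039) = +1.19 V.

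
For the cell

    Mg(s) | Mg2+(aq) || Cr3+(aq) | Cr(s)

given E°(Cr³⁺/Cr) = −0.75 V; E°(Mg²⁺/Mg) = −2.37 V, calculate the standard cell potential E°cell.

By convention the left-hand electrode in cell notation is the anode (oxidation) and the right-hand electrode is the cathode (reduction).
E°cell = E°(right) − E°(left) = −0.75 − (−2.37) = +1.62 V.

+1.62 V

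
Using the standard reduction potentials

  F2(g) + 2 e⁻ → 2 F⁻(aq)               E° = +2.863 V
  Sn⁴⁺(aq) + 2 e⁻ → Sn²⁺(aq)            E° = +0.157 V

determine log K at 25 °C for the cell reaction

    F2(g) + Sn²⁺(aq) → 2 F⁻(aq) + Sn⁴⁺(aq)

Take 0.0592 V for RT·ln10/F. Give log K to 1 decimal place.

The F₂/F⁻ couple is reduced (cathode); E°cell = +2.863 − (+0.157) = +2.706 V with n = 2.
At equilibrium E = 0, so log K = nE°cell / 0.0592 = (2)(+2.706) / 0.0592 = 91.4.

log K = 91.4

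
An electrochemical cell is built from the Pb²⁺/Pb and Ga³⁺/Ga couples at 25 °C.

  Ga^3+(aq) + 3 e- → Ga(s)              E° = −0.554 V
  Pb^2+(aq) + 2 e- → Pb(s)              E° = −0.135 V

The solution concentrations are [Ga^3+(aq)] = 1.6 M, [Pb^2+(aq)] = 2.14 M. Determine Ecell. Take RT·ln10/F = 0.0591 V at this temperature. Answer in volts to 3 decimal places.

Since E°(Pb²⁺/Pb) > E°(Ga³⁺/Ga), Pb²⁺/Pb serves as the cathode.
E°cell = −0.135 − (−0.554) = +0.419 V, with n = 6 electrons transferred.
The balanced reaction is 3 Pb^2+(aq) + 2 Ga(s) → 3 Pb(s) + 2 Ga^3+(aq), so Q = [Ga^3+(aq)]^2 / [Pb^2+(aq)]^3 = 0.261 and log Q = −0.583.
E = E° − (0.0591/n)·log Q = +0.419 − (0.0591/6)(−0.583) = +0.425 V.

+0.425 V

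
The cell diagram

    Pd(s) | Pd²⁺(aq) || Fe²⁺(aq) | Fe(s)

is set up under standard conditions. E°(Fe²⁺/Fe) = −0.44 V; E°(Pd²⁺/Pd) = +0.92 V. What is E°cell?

By convention the left-hand electrode in cell notation is the anode (oxidation) and the right-hand electrode is the cathode (reduction).
E°cell = E°(right) − E°(left) = −0.44 − (+0.92) = −1.36 V.
The negative sign shows that, as written, the cell would require an external voltage to drive the reaction.

−1.36 V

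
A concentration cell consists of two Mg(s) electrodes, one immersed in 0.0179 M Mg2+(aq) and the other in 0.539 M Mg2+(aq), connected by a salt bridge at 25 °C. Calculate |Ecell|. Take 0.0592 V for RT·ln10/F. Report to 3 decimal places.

0.044 V

For a concentration cell E°cell = 0, since both electrodes use the same couple.
The compartment with the higher Mg2+(aq) concentration (0.539 M) acts as the cathode; ions are reduced there and produced at the dilute (0.0179 M) anode.
With n = 2, Ecell = −(0.0592/2)·log([dilute]/[conc]) = −(0.0592/2)·log(0.0179/0.539) = +0.044 V.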